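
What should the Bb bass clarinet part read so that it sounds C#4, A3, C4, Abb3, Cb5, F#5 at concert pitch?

D#5 B4 D5 Bbb4 Db6 G#6

The Bb bass clarinet sounds a major ninth below written, so the written part must be a major ninth above concert — transpose each note up.
C#4 → D#5
A3 → B4
C4 → D5
Abb3 → Bbb4
Cb5 → Db6
F#5 → G#6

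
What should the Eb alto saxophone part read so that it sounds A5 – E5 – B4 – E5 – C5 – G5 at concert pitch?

The Eb alto saxophone sounds a major sixth below written, so the written part must be a major sixth above concert — transpose each note up.
A5 becomes F#6
E5 becomes C#6
B4 becomes G#5
E5 becomes C#6
C5 becomes A5
G5 becomes E6

F#6 C#6 G#5 C#6 A5 E6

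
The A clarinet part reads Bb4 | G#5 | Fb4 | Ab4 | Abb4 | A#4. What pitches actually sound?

G4 E#5 Db4 F4 Fb4 F##4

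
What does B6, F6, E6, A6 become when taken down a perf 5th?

E6 Bb5 A5 D6

B6 to E6
F6 to Bb5
E6 to A5
A6 to D6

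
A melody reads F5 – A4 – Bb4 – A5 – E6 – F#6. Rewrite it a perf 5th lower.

Bb4 D4 Eb4 D5 A5 B5

F5 becomes Bb4
A4 becomes D4
Bb4 becomes Eb4
A5 becomes D5
E6 becomes A5
F#6 becomes B5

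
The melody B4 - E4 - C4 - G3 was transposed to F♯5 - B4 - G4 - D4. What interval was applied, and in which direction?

From B4 to F#5 is 5 letter names — a fifth of some quality.
B4 to F#5 is 7 semitones, which makes it a perfect fifth; the second version is higher, so the direction is up.
Checking another pair — G3 → D4 — gives the same interval.

up a perfect fifth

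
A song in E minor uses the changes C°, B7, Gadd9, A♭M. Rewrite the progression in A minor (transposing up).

F° E7 Cadd9 DbM

E minor up to A minor is a perfect fourth; each chord root moves by that interval while the quality stays the same.
C°: root C up a perfect fourth → F, giving F°.
B7: root B up a perfect fourth → E, giving E7.
Gadd9: root G up a perfect fourth → C, giving Cadd9.
A♭M: root A♭ up a perfect fourth → Db, giving DbM.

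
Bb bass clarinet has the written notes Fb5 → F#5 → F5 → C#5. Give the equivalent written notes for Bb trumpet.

Fb4 F#4 F4 C#4

First find concert pitch: the Bb bass clarinet sounds a major ninth below written, so Fb5 F#5 F5 C#5 sounds Ebb4 E4 Eb4 B3.
Then write for Bb trumpet: it sounds a major second below written, so the part must be a major second above concert.
Ebb4 → Fb4
E4 → F#4
Eb4 → F4
B3 → C#4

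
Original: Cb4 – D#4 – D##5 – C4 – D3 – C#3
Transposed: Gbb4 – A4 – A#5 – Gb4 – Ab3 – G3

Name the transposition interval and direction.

up a diminished fifth

Take the first pair: Cb4 → Gbb4. C to G spans 5 letter names, so the interval is some kind of fifth.
Cb4 to Gbb4 is 6 semitones, which makes it a diminished fifth; the second version is higher, so the direction is up.
Checking another pair — C#3 → G3 — gives the same interval.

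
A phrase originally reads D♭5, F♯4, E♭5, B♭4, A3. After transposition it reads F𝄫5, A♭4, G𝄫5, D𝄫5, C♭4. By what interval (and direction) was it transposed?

up a diminished third

Take the first pair: Db5 → Fbb5. D to F spans 3 letter names, so the interval is some kind of third.
Db5 to Fbb5 is 2 semitones, which makes it a diminished third; the second version is higher, so the direction is up.
Checking another pair — A3 → Cb4 — gives the same interval.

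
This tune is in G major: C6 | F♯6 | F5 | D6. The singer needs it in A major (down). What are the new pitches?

D5 G#5 G4 E5

From G down to A is a minor seventh; apply that to each pitch.
C6 -> D5
F#6 -> G#5
F5 -> G4
D6 -> E5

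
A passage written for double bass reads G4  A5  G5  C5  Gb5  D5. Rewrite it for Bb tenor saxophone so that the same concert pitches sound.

A4 B5 A5 D5 Ab5 E5

First find concert pitch: the double bass sounds a perfect octave below written, so G4 A5 G5 C5 Gb5 D5 sounds G3 A4 G4 C4 Gb4 D4.
Then write for Bb tenor saxophone: it sounds a major ninth below written, so the part must be a major ninth above concert.
G3 → A4
A4 → B5
G4 → A5
C4 → D5
Gb4 → Ab5
D4 → E5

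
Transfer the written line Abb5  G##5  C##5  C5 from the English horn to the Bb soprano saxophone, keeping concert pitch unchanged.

Ebb5 D##5 G##4 G4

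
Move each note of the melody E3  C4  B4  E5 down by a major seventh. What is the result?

F2 Db3 C4 F4

A major seventh down from E3 gives F2.
A major seventh down from C4 gives Db3.
A major seventh down from B4 gives C4.
E5: a seventh down reaches F, and 11 semitones makes it F4.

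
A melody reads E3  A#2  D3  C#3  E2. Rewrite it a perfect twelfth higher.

E3 -> B4
A#2 -> E#4
D3 -> A4
C#3 -> G#4
E2 -> B3

B4 E#4 A4 G#4 B3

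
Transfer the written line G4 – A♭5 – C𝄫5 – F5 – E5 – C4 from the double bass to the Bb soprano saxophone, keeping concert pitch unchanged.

A3 Bb4 Dbb4 G4 F#4 D3

First find concert pitch: the double bass sounds a perfect octave below written, so G4 A♭5 C𝄫5 F5 E5 C4 sounds G3 Ab4 Cbb4 F4 E4 C3.
Then write for Bb soprano saxophone: it sounds a major second below written, so the part must be a major second above concert.
G3 → A3
Ab4 → Bb4
Cbb4 → Dbb4
F4 → G4
E4 → F#4
C3 → D3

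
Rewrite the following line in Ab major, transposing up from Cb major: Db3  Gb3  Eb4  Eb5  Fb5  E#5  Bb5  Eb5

Bb3 Eb4 C5 C6 Db6 C##6 G6 C6

From Cb up to Ab is a major sixth; apply that to each pitch.
Db3 → Bb3
Gb3 → Eb4
Eb4 → C5
Eb5 → C6
Fb5 → Db6
E#5 → C##6
Bb5 → G6
Eb5 → C6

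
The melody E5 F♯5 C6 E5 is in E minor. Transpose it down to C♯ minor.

From E down to C♯ is a minor third; apply that to each pitch.
E5 to C#5
F#5 to D#5
C6 to A5
E5 to C#5

C#5 D#5 A5 C#5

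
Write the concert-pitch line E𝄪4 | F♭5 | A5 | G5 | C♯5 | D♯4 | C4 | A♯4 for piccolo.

Written C4 sounds as C5 on the piccolo, so concert pitches are written a perfect octave down.
E##4 gives E##3
Fb5 gives Fb4
A5 gives A4
G5 gives G4
C#5 gives C#4
D#4 gives D#3
C4 gives C3
A#4 gives A#3

E##3 Fb4 A4 G4 C#4 D#3 C3 A#3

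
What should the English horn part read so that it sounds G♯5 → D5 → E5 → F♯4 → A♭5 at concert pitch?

D#6 A5 B5 C#5 Eb6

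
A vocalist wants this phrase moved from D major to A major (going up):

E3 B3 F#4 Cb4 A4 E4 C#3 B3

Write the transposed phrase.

B3 F#4 C#5 Gb4 E5 B4 G#3 F#4

From D up to A is a perfect fifth; apply that to each pitch.
E3 to B3
B3 to F#4
F#4 to C#5
Cb4 to Gb4
A4 to E5
E4 to B4
C#3 to G#3
B3 to F#4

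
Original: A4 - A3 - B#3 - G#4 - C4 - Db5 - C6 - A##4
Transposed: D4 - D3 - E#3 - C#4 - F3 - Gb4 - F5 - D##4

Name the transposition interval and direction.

down a perfect fifth

Take the first pair: A4 → D4. A to D spans 5 letter names, so the interval is some kind of fifth.
D4 to A4 is 7 semitones, which makes it a perfect fifth; the second version is lower, so the direction is down.
Checking another pair — A##4 → D##4 — gives the same interval.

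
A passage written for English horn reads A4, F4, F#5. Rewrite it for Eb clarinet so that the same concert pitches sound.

First find concert pitch: the English horn sounds a perfect fifth below written, so A4 F4 F#5 sounds D4 Bb3 B4.
Then write for Eb clarinet: it sounds a minor third above written, so the part must be a minor third below concert.
D4 → B3
Bb3 → G3
B4 → G#4

B3 G3 G#4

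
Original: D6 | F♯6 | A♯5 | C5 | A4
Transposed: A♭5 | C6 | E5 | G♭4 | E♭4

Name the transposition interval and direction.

down an augmented fourth

From D6 to Ab5 is 4 letter names — a fourth of some quality.
Ab5 to D6 is 6 semitones, which makes it an augmented fourth; the second version is lower, so the direction is down.
Checking another pair — A4 → Eb4 — gives the same interval.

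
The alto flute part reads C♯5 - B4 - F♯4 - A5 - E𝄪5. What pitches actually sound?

G#4 F#4 C#4 E5 B##4

The alto flute sounds a perfect fourth below written, so transpose each written note down a perfect fourth.
C#5 becomes G#4
B4 becomes F#4
F#4 becomes C#4
A5 becomes E5
E##5 becomes B##4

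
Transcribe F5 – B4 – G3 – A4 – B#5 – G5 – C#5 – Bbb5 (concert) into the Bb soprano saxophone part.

The Bb soprano saxophone sounds a major second below written, so the written part must be a major second above concert — transpose each note up.
F5 becomes G5
B4 becomes C#5
G3 becomes A3
A4 becomes B4
B#5 becomes C##6
G5 becomes A5
C#5 becomes D#5
Bbb5 becomes Cb6

G5 C#5 A3 B4 C##6 A5 D#5 Cb6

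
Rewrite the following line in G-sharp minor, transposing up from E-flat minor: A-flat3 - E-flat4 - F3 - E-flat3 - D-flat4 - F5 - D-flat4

C#4 G#4 A#3 G#3 F#4 A#5 F#4

E-flat minor to G-sharp minor up is an augmented third, so every note moves up by that interval.
Ab3 to C#4
Eb4 to G#4
F3 to A#3
Eb3 to G#3
Db4 to F#4
F5 to A#5
Db4 to F#4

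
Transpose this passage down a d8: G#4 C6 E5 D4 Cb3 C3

G#4 becomes G##3
C6 becomes C#5
E5 becomes E#4
D4 becomes D#3
Cb3 becomes C2
C3 becomes C#2

G##3 C#5 E#4 D#3 C2 C#2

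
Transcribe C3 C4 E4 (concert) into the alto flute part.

F3 F4 A4

The alto flute sounds a perfect fourth below written, so the written part must be a perfect fourth above concert — transpose each note up.
C3 → F3
C4 → F4
E4 → A4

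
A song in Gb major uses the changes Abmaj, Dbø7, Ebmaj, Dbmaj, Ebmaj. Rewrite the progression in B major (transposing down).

C#maj F#ø7 G#maj F#maj G#maj

Gb major down to B major is a diminished sixth; each chord root moves by that interval while the quality stays the same.
Abmaj: root Ab down a diminished sixth → C#, giving C#maj.
Dbø7: root Db down a diminished sixth → F#, giving F#ø7.
Ebmaj: root Eb down a diminished sixth → G#, giving G#maj.
Dbmaj: root Db down a diminished sixth → F#, giving F#maj.
Ebmaj: root Eb down a diminished sixth → G#, giving G#maj.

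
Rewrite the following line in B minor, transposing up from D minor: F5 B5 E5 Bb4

D minor to B minor up is a major sixth, so every note moves up by that interval.
F5 → D6
B5 → G#6
E5 → C#6
Bb4 → G5

D6 G#6 C#6 G5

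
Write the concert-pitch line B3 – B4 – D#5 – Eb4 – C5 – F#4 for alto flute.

The alto flute sounds a perfect fourth below written, so the written part must be a perfect fourth above concert — transpose each note up.
B3 gives E4
B4 gives E5
D#5 gives G#5
Eb4 gives Ab4
C5 gives F5
F#4 gives B4

E4 E5 G#5 Ab4 F5 B4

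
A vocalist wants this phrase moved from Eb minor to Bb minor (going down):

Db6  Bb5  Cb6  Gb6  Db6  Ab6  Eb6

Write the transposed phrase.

Ab5 F5 Gb5 Db6 Ab5 Eb6 Bb5

From Eb down to Bb is a perfect fourth; apply that to each pitch.
Db6 -> Ab5
Bb5 -> F5
Cb6 -> Gb5
Gb6 -> Db6
Db6 -> Ab5
Ab6 -> Eb6
Eb6 -> Bb5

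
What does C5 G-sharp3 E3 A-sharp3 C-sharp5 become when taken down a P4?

G4 D#3 B2 E#3 G#4

C5 → G4
G#3 → D#3
E3 → B2
A#3 → E#3
C#5 → G#4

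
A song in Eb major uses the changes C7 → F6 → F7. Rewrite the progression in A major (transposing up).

F#7 B6 B7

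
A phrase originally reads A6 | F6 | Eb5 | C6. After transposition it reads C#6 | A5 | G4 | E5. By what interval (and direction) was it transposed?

From A6 to C#6 is 6 letter names — a sixth of some quality.
C#6 to A6 is 8 semitones, which makes it a minor sixth; the second version is lower, so the direction is down.
Checking another pair — C6 → E5 — gives the same interval.

down a minor sixth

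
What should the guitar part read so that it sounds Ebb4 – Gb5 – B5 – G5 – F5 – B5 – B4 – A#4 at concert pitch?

Ebb5 Gb6 B6 G6 F6 B6 B5 A#5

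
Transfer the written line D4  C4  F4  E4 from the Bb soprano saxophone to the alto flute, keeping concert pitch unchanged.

First find concert pitch: the Bb soprano saxophone sounds a major second below written, so D4 C4 F4 E4 sounds C4 Bb3 Eb4 D4.
Then write for alto flute: it sounds a perfect fourth below written, so the part must be a perfect fourth above concert.
C4 → F4
Bb3 → Eb4
Eb4 → Ab4
D4 → G4

F4 Eb4 Ab4 G4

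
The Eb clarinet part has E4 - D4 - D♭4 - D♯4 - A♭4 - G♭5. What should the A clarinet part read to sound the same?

Bb4 Ab4 Abb4 A4 Ebb5 Dbb6

First find concert pitch: the Eb clarinet sounds a minor third above written, so E4 D4 D♭4 D♯4 A♭4 G♭5 sounds G4 F4 Fb4 F#4 Cb5 Bbb5.
Then write for A clarinet: it sounds a minor third below written, so the part must be a minor third above concert.
G4 → Bb4
F4 → Ab4
Fb4 → Abb4
F#4 → A4
Cb5 → Ebb5
Bbb5 → Dbb6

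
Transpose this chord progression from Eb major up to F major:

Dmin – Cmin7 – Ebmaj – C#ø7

Emin Dmin7 Fmaj D#ø7

Eb major up to F major is a major second; each chord root moves by that interval while the quality stays the same.
Dmin: root D up a major second → E, giving Emin.
Cmin7: root C up a major second → D, giving Dmin7.
Ebmaj: root Eb up a major second → F, giving Fmaj.
C#ø7: root C# up a major second → D#, giving D#ø7.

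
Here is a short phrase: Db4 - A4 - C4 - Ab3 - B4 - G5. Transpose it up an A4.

G4 D#5 F#4 D4 E#5 C#6

Db4 gives G4
A4 gives D#5
C4 gives F#4
Ab3 gives D4
B4 gives E#5
G5 gives C#6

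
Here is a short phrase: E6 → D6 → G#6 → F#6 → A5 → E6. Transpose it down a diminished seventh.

F##5 E#5 A##5 G##5 B#4 F##5

E6 gives F##5
D6 gives E#5
G#6 gives A##5
F#6 gives G##5
A5 gives B#4
E6 gives F##5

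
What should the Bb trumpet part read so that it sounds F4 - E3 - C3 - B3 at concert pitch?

G4 F#3 D3 C#4

Written C4 sounds as Bb3 on the Bb trumpet, so concert pitches are written a major second up.
F4 gives G4
E3 gives F#3
C3 gives D3
B3 gives C#4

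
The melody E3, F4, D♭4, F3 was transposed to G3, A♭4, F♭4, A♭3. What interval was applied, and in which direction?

Take the first pair: E3 → G3. E to G spans 3 letter names, so the interval is some kind of third.
E3 to G3 is 3 semitones, which makes it a minor third; the second version is higher, so the direction is up.
Checking another pair — F3 → Ab3 — gives the same interval.

up a minor third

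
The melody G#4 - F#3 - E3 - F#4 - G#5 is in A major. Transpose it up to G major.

F#5 E4 D4 E5 F#6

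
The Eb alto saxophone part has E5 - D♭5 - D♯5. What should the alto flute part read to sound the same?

C5 Bbb4 B4

First find concert pitch: the Eb alto saxophone sounds a major sixth below written, so E5 D♭5 D♯5 sounds G4 Fb4 F#4.
Then write for alto flute: it sounds a perfect fourth below written, so the part must be a perfect fourth above concert.
G4 → C5
Fb4 → Bbb4
F#4 → B4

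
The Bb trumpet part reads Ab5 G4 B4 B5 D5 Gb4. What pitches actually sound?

Gb5 F4 A4 A5 C5 Fb4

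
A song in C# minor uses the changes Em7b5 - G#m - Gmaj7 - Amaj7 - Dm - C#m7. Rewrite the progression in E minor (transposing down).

Gm7b5 Bm Bbmaj7 Cmaj7 Fm Em7

C# minor down to E minor is a major sixth; each chord root moves by that interval while the quality stays the same.
Em7b5: root E down a major sixth → G, giving Gm7b5.
G#m: root G# down a major sixth → B, giving Bm.
Gmaj7: root G down a major sixth → Bb, giving Bbmaj7.
Amaj7: root A down a major sixth → C, giving Cmaj7.
Dm: root D down a major sixth → F, giving Fm.
C#m7: root C# down a major sixth → E, giving Em7.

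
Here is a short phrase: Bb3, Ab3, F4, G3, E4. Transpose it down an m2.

A3 G3 E4 F#3 D#4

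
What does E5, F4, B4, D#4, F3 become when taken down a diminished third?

C##5 D#4 G##4 B##3 D#3

E5 → C##5
F4 → D#4
B4 → G##4
D#4 → B##3
F3 → D#3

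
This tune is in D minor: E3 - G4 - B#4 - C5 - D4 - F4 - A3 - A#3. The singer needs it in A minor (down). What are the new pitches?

B2 D4 F##4 G4 A3 C4 E3 E#3

From D down to A is a perfect fourth; apply that to each pitch.
E3 -> B2
G4 -> D4
B#4 -> F##4
C5 -> G4
D4 -> A3
F4 -> C4
A3 -> E3
A#3 -> E#3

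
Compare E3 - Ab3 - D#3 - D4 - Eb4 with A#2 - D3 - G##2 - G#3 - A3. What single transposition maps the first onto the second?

down a diminished fifth

Take the first pair: E3 → A#2. E to A spans 5 letter names, so the interval is some kind of fifth.
A#2 to E3 is 6 semitones, which makes it a diminished fifth; the second version is lower, so the direction is down.
Checking another pair — Eb4 → A3 — gives the same interval.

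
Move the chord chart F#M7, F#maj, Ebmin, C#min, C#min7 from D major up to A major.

C#M7 C#maj Bbmin G#min G#min7

D major up to A major is a perfect fifth; each chord root moves by that interval while the quality stays the same.
F#M7: root F# up a perfect fifth → C#, giving C#M7.
F#maj: root F# up a perfect fifth → C#, giving C#maj.
Ebmin: root Eb up a perfect fifth → Bb, giving Bbmin.
C#min: root C# up a perfect fifth → G#, giving G#min.
C#min7: root C# up a perfect fifth → G#, giving G#min7.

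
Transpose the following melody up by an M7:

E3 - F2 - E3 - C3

D#4 E3 D#4 B3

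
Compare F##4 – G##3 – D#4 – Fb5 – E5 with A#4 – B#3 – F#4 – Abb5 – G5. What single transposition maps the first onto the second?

From F##4 to A#4 is 3 letter names — a third of some quality.
F##4 to A#4 is 3 semitones, which makes it a minor third; the second version is higher, so the direction is up.
Checking another pair — E5 → G5 — gives the same interval.

up a minor third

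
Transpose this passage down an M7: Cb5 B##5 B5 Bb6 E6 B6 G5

Dbb4 C##5 C5 Cb6 F5 C6 Ab4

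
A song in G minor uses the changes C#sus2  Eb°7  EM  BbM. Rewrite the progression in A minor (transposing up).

D#sus2 F°7 F#M CM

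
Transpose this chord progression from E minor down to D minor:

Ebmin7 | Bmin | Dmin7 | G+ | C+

Dbmin7 Amin Cmin7 F+ Bb+

E minor down to D minor is a major second; each chord root moves by that interval while the quality stays the same.
Ebmin7: root Eb down a major second → Db, giving Dbmin7.
Bmin: root B down a major second → A, giving Amin.
Dmin7: root D down a major second → C, giving Cmin7.
G+: root G down a major second → F, giving F+.
C+: root C down a major second → Bb, giving Bb+.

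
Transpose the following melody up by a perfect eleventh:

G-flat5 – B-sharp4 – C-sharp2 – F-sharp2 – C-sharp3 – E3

Cb7 E#6 F#3 B3 F#4 A4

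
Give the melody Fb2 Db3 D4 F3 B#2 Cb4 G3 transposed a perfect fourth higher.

Bbb2 Gb3 G4 Bb3 E#3 Fb4 C4

Fb2 gives Bbb2
Db3 gives Gb3
D4 gives G4
F3 gives Bb3
B#2 gives E#3
Cb4 gives Fb4
G3 gives C4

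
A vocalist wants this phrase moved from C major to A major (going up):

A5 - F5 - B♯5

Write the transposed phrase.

From C up to A is a major sixth; apply that to each pitch.
A5 → F#6
F5 → D6
B#5 → G##6

F#6 D6 G##6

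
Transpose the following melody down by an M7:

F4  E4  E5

Gb3 F3 F4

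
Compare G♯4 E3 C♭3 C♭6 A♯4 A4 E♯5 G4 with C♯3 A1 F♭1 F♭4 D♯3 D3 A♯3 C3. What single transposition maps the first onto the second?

down a perfect twelfth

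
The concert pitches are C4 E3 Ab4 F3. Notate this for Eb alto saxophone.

A4 C#4 F5 D4

The Eb alto saxophone sounds a major sixth below written, so the written part must be a major sixth above concert — transpose each note up.
C4 → A4
E3 → C#4
Ab4 → F5
F3 → D4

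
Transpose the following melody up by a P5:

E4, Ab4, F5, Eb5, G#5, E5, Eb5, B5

B4 Eb5 C6 Bb5 D#6 B5 Bb5 F#6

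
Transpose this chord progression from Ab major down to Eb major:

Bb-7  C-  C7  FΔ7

F-7 G- G7 CΔ7

Ab major down to Eb major is a perfect fourth; each chord root moves by that interval while the quality stays the same.
Bb-7: root Bb down a perfect fourth → F, giving F-7.
C-: root C down a perfect fourth → G, giving G-.
C7: root C down a perfect fourth → G, giving G7.
FΔ7: root F down a perfect fourth → C, giving CΔ7.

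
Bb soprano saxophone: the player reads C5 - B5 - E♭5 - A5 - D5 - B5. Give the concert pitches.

Bb4 A5 Db5 G5 C5 A5

The Bb soprano saxophone sounds a major second below written, so transpose each written note down a major second.
C5 to Bb4
B5 to A5
Eb5 to Db5
A5 to G5
D5 to C5
B5 to A5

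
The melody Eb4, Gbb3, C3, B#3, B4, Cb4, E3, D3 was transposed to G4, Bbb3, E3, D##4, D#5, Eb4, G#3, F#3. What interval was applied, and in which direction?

up a major third

Take the first pair: Eb4 → G4. E to G spans 3 letter names, so the interval is some kind of third.
Eb4 to G4 is 4 semitones, which makes it a major third; the second version is higher, so the direction is up.
Checking another pair — D3 → F#3 — gives the same interval.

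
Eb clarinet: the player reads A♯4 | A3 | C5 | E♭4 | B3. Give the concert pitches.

C#5 C4 Eb5 Gb4 D4

The Eb clarinet sounds a minor third above written, so transpose each written note up a minor third.
A#4 to C#5
A3 to C4
C5 to Eb5
Eb4 to Gb4
B3 to D4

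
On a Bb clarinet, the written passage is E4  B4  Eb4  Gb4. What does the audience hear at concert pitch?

D4 A4 Db4 Fb4

Written C4 on the Bb clarinet sounds as Bb3, a major second lower; apply that shift to every note.
E4 -> D4
B4 -> A4
Eb4 -> Db4
Gb4 -> Fb4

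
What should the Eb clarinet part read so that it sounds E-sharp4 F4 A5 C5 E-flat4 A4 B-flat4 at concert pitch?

Written C4 sounds as Eb4 on the Eb clarinet, so concert pitches are written a minor third down.
E#4 → C##4
F4 → D4
A5 → F#5
C5 → A4
Eb4 → C4
A4 → F#4
Bb4 → G4

C##4 D4 F#5 A4 C4 F#4 G4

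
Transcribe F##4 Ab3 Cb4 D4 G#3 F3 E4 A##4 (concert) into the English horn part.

C##5 Eb4 Gb4 A4 D#4 C4 B4 E##5

The English horn sounds a perfect fifth below written, so the written part must be a perfect fifth above concert — transpose each note up.
F##4 → C##5
Ab3 → Eb4
Cb4 → Gb4
D4 → A4
G#3 → D#4
F3 → C4
E4 → B4
A##4 → E##5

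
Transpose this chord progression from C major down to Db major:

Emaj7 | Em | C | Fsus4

C major down to Db major is a major seventh; each chord root moves by that interval while the quality stays the same.
Emaj7: root E down a major seventh → F, giving Fmaj7.
Em: root E down a major seventh → F, giving Fm.
C: root C down a major seventh → Db, giving Db.
Fsus4: root F down a major seventh → Gb, giving Gbsus4.

Fmaj7 Fm Db Gbsus4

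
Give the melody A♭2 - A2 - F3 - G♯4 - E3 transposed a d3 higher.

Ab2 gives Cbb3
A2 gives Cb3
F3 gives Abb3
G#4 gives Bb4
E3 gives Gb3

Cbb3 Cb3 Abb3 Bb4 Gb3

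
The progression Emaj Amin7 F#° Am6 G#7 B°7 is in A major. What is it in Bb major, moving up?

Fmaj Bbmin7 G° Bbm6 A7 C°7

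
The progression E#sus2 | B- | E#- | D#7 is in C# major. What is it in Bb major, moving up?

Dsus2 Ab- D- C7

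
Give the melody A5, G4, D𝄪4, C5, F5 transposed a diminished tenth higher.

A5 -> Cb7
G4 -> Bbb5
D##4 -> F#5
C5 -> Ebb6
F5 -> Abb6

Cb7 Bbb5 F#5 Ebb6 Abb6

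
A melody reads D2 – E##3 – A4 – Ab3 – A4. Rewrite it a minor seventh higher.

A minor seventh up from D2 gives C3.
E##3 up a minor seventh is D##4.
A4 up a minor seventh is G5.
Ab3: a seventh up reaches G, and 10 semitones makes it Gb4.
A4 up a minor seventh is G5.

C3 D##4 G5 Gb4 G5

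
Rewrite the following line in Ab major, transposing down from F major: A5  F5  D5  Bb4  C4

From F down to Ab is a major sixth; apply that to each pitch.
A5 to C5
F5 to Ab4
D5 to F4
Bb4 to Db4
C4 to Eb3

C5 Ab4 F4 Db4 Eb3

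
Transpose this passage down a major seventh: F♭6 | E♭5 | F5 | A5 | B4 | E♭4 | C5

Fb6 -> Gbb5
Eb5 -> Fb4
F5 -> Gb4
A5 -> Bb4
B4 -> C4
Eb4 -> Fb3
C5 -> Db4

Gbb5 Fb4 Gb4 Bb4 C4 Fb3 Db4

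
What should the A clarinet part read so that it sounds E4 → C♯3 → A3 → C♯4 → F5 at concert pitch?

G4 E3 C4 E4 Ab5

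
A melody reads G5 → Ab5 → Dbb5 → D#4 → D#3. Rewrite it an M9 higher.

G5 up a major ninth is A6.
Ab5: a ninth up reaches B, and 14 semitones makes it Bb6.
A major ninth up from Dbb5 gives Ebb6.
D#4: a ninth up reaches E, and 14 semitones makes it E#5.
A major ninth up from D#3 gives E#4.

A6 Bb6 Ebb6 E#5 E#4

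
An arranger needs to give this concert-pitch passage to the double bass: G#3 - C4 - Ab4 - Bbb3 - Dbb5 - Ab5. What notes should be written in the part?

Written C4 sounds as C3 on the double bass, so concert pitches are written a perfect octave up.
G#3 -> G#4
C4 -> C5
Ab4 -> Ab5
Bbb3 -> Bbb4
Dbb5 -> Dbb6
Ab5 -> Ab6

G#4 C5 Ab5 Bbb4 Dbb6 Ab6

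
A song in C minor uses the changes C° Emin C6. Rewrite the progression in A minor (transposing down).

A° C#min A6

C minor down to A minor is a minor third; each chord root moves by that interval while the quality stays the same.
C°: root C down a minor third → A, giving A°.
Emin: root E down a minor third → C#, giving C#min.
C6: root C down a minor third → A, giving A6.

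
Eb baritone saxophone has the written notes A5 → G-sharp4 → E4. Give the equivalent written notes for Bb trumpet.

D4 C#3 A2

First find concert pitch: the Eb baritone saxophone sounds a major thirteenth below written, so A5 G-sharp4 E4 sounds C4 B2 G2.
Then write for Bb trumpet: it sounds a major second below written, so the part must be a major second above concert.
C4 → D4
B2 → C#3
G2 → A2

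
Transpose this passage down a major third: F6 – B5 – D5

F6 gives Db6
B5 gives G5
D5 gives Bb4

Db6 G5 Bb4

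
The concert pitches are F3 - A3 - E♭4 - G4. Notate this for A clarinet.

The A clarinet sounds a minor third below written, so the written part must be a minor third above concert — transpose each note up.
F3 -> Ab3
A3 -> C4
Eb4 -> Gb4
G4 -> Bb4

Ab3 C4 Gb4 Bb4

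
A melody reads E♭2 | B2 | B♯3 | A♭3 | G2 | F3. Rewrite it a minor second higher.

Fb2 C3 C#4 Bbb3 Ab2 Gb3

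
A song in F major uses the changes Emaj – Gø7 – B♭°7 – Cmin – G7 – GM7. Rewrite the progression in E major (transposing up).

F major up to E major is a major seventh; each chord root moves by that interval while the quality stays the same.
Emaj: root E up a major seventh → D#, giving D#maj.
Gø7: root G up a major seventh → F#, giving F#ø7.
B♭°7: root B♭ up a major seventh → A, giving A°7.
Cmin: root C up a major seventh → B, giving Bmin.
G7: root G up a major seventh → F#, giving F#7.
GM7: root G up a major seventh → F#, giving F#M7.

D#maj F#ø7 A°7 Bmin F#7 F#M7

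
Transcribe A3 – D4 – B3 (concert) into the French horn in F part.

E4 A4 F#4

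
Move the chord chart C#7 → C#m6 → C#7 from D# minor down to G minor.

D# minor down to G minor is an augmented fifth; each chord root moves by that interval while the quality stays the same.
C#7: root C# down an augmented fifth → F, giving F7.
C#m6: root C# down an augmented fifth → F, giving Fm6.
C#7: root C# down an augmented fifth → F, giving F7.

F7 Fm6 F7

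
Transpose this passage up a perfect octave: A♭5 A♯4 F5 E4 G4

Ab5 -> Ab6
A#4 -> A#5
F5 -> F6
E4 -> E5
G4 -> G5

Ab6 A#5 F6 E5 G5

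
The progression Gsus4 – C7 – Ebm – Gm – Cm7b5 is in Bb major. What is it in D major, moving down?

Bsus4 E7 Gm Bm Em7b5

Bb major down to D major is a minor sixth; each chord root moves by that interval while the quality stays the same.
Gsus4: root G down a minor sixth → B, giving Bsus4.
C7: root C down a minor sixth → E, giving E7.
Ebm: root Eb down a minor sixth → G, giving Gm.
Gm: root G down a minor sixth → B, giving Bm.
Cm7b5: root C down a minor sixth → E, giving Em7b5.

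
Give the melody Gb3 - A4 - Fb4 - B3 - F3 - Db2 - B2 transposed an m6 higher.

Ebb4 F5 Dbb5 G4 Db4 Bbb2 G3

Gb3 to Ebb4
A4 to F5
Fb4 to Dbb5
B3 to G4
F3 to Db4
Db2 to Bbb2
B2 to G3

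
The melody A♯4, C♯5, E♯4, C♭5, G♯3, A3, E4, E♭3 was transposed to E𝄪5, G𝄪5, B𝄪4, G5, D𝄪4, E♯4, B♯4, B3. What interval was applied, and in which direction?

From A#4 to E##5 is 5 letter names — a fifth of some quality.
A#4 to E##5 is 8 semitones, which makes it an augmented fifth; the second version is higher, so the direction is up.
Checking another pair — Eb3 → B3 — gives the same interval.

up an augmented fifth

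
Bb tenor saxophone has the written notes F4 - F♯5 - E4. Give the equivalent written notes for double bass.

First find concert pitch: the Bb tenor saxophone sounds a major ninth below written, so F4 F♯5 E4 sounds Eb3 E4 D3.
Then write for double bass: it sounds a perfect octave below written, so the part must be a perfect octave above concert.
Eb3 → Eb4
E4 → E5
D3 → D4

Eb4 E5 D4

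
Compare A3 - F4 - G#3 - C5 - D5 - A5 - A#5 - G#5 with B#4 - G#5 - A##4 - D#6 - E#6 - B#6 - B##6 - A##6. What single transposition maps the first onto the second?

From A3 to B#4 is 9 letter names — a ninth of some quality.
A3 to B#4 is 15 semitones, which makes it an augmented ninth; the second version is higher, so the direction is up.
Checking another pair — G#5 → A##6 — gives the same interval.

up an augmented ninth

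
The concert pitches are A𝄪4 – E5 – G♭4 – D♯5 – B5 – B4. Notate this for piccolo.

A##3 E4 Gb3 D#4 B4 B3

Written C4 sounds as C5 on the piccolo, so concert pitches are written a perfect octave down.
A##4 gives A##3
E5 gives E4
Gb4 gives Gb3
D#5 gives D#4
B5 gives B4
B4 gives B3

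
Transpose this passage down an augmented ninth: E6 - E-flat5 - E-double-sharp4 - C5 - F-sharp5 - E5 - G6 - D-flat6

Db5 Dbb4 D#3 Bbb3 Eb4 Db4 Fb5 Cbb5

E6 → Db5
Eb5 → Dbb4
E##4 → D#3
C5 → Bbb3
F#5 → Eb4
E5 → Db4
G6 → Fb5
Db6 → Cbb5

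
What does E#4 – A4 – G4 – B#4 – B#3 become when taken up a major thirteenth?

C##6 F#6 E6 G##6 G##5

E#4 becomes C##6
A4 becomes F#6
G4 becomes E6
B#4 becomes G##6
B#3 becomes G##5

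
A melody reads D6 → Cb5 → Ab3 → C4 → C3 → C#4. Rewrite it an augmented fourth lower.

Ab5 Gbb4 Ebb3 Gb3 Gb2 G3

D6: a fourth down reaches A, and 6 semitones makes it Ab5.
Cb5: a fourth down reaches G, and 6 semitones makes it Gbb4.
An augmented fourth down from Ab3 gives Ebb3.
An augmented fourth down from C4 gives Gb3.
C3: a fourth down reaches G, and 6 semitones makes it Gb2.
C#4 down an augmented fourth is G3.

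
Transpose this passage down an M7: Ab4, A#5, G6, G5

Ab4 down a major seventh is Bbb3.
A#5 down a major seventh is B4.
A major seventh down from G6 gives Ab5.
G5 down a major seventh is Ab4.

Bbb3 B4 Ab5 Ab4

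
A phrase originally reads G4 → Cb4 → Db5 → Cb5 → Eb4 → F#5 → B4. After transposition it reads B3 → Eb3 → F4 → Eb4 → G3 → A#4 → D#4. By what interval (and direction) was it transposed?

down a minor sixth

From G4 to B3 is 6 letter names — a sixth of some quality.
B3 to G4 is 8 semitones, which makes it a minor sixth; the second version is lower, so the direction is down.
Checking another pair — B4 → D#4 — gives the same interval.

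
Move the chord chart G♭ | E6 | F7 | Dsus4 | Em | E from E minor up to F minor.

E minor up to F minor is a minor second; each chord root moves by that interval while the quality stays the same.
G♭: root G♭ up a minor second → Abb, giving Abb.
E6: root E up a minor second → F, giving F6.
F7: root F up a minor second → Gb, giving Gb7.
Dsus4: root D up a minor second → Eb, giving Ebsus4.
Em: root E up a minor second → F, giving Fm.
E: root E up a minor second → F, giving F.

Abb F6 Gb7 Ebsus4 Fm F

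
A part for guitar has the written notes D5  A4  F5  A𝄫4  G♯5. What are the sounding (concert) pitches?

D4 A3 F4 Abb3 G#4

The guitar sounds a perfect octave below written, so transpose each written note down a perfect octave.
D5 gives D4
A4 gives A3
F5 gives F4
Abb4 gives Abb3
G#5 gives G#4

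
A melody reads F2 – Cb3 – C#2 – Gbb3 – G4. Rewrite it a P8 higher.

F2: an octave up reaches F, and 12 semitones makes it F3.
Cb3: an octave up reaches C, and 12 semitones makes it Cb4.
A perfect octave up from C#2 gives C#3.
Gbb3: an octave up reaches G, and 12 semitones makes it Gbb4.
G4 up a perfect octave is G5.

F3 Cb4 C#3 Gbb4 G5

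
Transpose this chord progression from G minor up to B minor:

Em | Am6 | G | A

G#m C#m6 B C#

G minor up to B minor is a major third; each chord root moves by that interval while the quality stays the same.
Em: root E up a major third → G#, giving G#m.
Am6: root A up a major third → C#, giving C#m6.
G: root G up a major third → B, giving B.
A: root A up a major third → C#, giving C#.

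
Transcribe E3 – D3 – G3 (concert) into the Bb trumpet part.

F#3 E3 A3

Written C4 sounds as Bb3 on the Bb trumpet, so concert pitches are written a major second up.
E3 → F#3
D3 → E3
G3 → A3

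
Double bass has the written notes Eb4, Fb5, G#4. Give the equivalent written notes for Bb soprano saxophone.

F3 Gb4 A#3

First find concert pitch: the double bass sounds a perfect octave below written, so Eb4 Fb5 G#4 sounds Eb3 Fb4 G#3.
Then write for Bb soprano saxophone: it sounds a major second below written, so the part must be a major second above concert.
Eb3 → F3
Fb4 → Gb4
G#3 → A#3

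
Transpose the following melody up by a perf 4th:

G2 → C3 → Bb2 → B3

C3 F3 Eb3 E4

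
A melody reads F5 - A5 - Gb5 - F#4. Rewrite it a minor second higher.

F5 to Gb5
A5 to Bb5
Gb5 to Abb5
F#4 to G4

Gb5 Bb5 Abb5 G4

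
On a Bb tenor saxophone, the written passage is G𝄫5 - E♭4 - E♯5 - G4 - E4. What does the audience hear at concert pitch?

Fbb4 Db3 D#4 F3 D3

Written C4 on the Bb tenor saxophone sounds as Bb2, a major ninth lower; apply that shift to every note.
Gbb5 becomes Fbb4
Eb4 becomes Db3
E#5 becomes D#4
G4 becomes F3
E4 becomes D3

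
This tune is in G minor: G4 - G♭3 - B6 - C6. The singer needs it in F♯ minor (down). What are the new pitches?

F#4 F3 A#6 B5

G minor to F♯ minor down is a minor second, so every note moves down by that interval.
G4 gives F#4
Gb3 gives F3
B6 gives A#6
C6 gives B5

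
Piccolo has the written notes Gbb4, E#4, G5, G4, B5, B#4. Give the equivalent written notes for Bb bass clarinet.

First find concert pitch: the piccolo sounds a perfect octave above written, so Gbb4 E#4 G5 G4 B5 B#4 sounds Gbb5 E#5 G6 G5 B6 B#5.
Then write for Bb bass clarinet: it sounds a major ninth below written, so the part must be a major ninth above concert.
Gbb5 → Abb6
E#5 → F##6
G6 → A7
G5 → A6
B6 → C#8
B#5 → C##7

Abb6 F##6 A7 A6 C#8 C##7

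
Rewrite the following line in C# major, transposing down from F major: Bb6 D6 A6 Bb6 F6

From F down to C# is a diminished fourth; apply that to each pitch.
Bb6 to F#6
D6 to A#5
A6 to E#6
Bb6 to F#6
F6 to C#6

F#6 A#5 E#6 F#6 C#6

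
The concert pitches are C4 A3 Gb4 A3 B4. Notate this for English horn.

G4 E4 Db5 E4 F#5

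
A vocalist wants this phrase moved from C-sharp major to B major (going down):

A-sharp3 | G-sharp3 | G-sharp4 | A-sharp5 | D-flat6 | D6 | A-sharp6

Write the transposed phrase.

C-sharp major to B major down is a major second, so every note moves down by that interval.
A#3 gives G#3
G#3 gives F#3
G#4 gives F#4
A#5 gives G#5
Db6 gives Cb6
D6 gives C6
A#6 gives G#6

G#3 F#3 F#4 G#5 Cb6 C6 G#6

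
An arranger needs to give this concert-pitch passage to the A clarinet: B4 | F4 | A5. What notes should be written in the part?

Written C4 sounds as A3 on the A clarinet, so concert pitches are written a minor third up.
B4 becomes D5
F4 becomes Ab4
A5 becomes C6

D5 Ab4 C6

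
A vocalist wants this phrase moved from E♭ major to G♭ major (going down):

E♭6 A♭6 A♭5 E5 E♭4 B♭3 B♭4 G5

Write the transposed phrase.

E♭ major to G♭ major down is a major sixth, so every note moves down by that interval.
Eb6 becomes Gb5
Ab6 becomes Cb6
Ab5 becomes Cb5
E5 becomes G4
Eb4 becomes Gb3
Bb3 becomes Db3
Bb4 becomes Db4
G5 becomes Bb4

Gb5 Cb6 Cb5 G4 Gb3 Db3 Db4 Bb4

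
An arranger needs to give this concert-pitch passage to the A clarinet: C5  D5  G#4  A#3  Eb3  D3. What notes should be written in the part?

Eb5 F5 B4 C#4 Gb3 F3

Written C4 sounds as A3 on the A clarinet, so concert pitches are written a minor third up.
C5 becomes Eb5
D5 becomes F5
G#4 becomes B4
A#3 becomes C#4
Eb3 becomes Gb3
D3 becomes F3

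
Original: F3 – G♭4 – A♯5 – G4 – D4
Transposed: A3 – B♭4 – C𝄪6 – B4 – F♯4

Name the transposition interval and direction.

From F3 to A3 is 3 letter names — a third of some quality.
F3 to A3 is 4 semitones, which makes it a major third; the second version is higher, so the direction is up.
Checking another pair — D4 → F#4 — gives the same interval.

up a major third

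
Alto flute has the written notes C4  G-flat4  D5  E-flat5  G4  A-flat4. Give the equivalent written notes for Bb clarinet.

First find concert pitch: the alto flute sounds a perfect fourth below written, so C4 G-flat4 D5 E-flat5 G4 A-flat4 sounds G3 Db4 A4 Bb4 D4 Eb4.
Then write for Bb clarinet: it sounds a major second below written, so the part must be a major second above concert.
G3 → A3
Db4 → Eb4
A4 → B4
Bb4 → C5
D4 → E4
Eb4 → F4

A3 Eb4 B4 C5 E4 F4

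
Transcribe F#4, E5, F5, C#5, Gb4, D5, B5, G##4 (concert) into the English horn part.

C#5 B5 C6 G#5 Db5 A5 F#6 D##5

Written C4 sounds as F3 on the English horn, so concert pitches are written a perfect fifth up.
F#4 → C#5
E5 → B5
F5 → C6
C#5 → G#5
Gb4 → Db5
D5 → A5
B5 → F#6
G##4 → D##5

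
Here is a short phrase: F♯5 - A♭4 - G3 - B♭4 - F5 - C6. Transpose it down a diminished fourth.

C##5 E4 D#3 F#4 C#5 G#5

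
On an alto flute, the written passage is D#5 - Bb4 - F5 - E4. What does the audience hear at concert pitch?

Written C4 on the alto flute sounds as G3, a perfect fourth lower; apply that shift to every note.
D#5 gives A#4
Bb4 gives F4
F5 gives C5
E4 gives B3

A#4 F4 C5 B3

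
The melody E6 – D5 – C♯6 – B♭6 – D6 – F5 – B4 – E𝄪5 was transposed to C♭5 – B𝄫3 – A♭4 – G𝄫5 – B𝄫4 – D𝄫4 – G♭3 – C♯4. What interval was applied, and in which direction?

Take the first pair: E6 → Cb5. E to C spans 10 letter names, so the interval is some kind of tenth.
Cb5 to E6 is 17 semitones, which makes it an augmented tenth; the second version is lower, so the direction is down.
Checking another pair — E##5 → C#4 — gives the same interval.

down an augmented tenth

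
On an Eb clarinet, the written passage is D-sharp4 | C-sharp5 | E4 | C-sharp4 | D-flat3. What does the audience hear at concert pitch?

The Eb clarinet sounds a minor third above written, so transpose each written note up a minor third.
D#4 to F#4
C#5 to E5
E4 to G4
C#4 to E4
Db3 to Fb3

F#4 E5 G4 E4 Fb3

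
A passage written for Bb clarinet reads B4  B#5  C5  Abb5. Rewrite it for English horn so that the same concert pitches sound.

First find concert pitch: the Bb clarinet sounds a major second below written, so B4 B#5 C5 Abb5 sounds A4 A#5 Bb4 Gbb5.
Then write for English horn: it sounds a perfect fifth below written, so the part must be a perfect fifth above concert.
A4 → E5
A#5 → E#6
Bb4 → F5
Gbb5 → Dbb6

E5 E#6 F5 Dbb6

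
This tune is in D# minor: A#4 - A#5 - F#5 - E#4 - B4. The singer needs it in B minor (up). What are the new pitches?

F#5 F#6 D6 C#5 G5

From D# up to B is a minor sixth; apply that to each pitch.
A#4 -> F#5
A#5 -> F#6
F#5 -> D6
E#4 -> C#5
B4 -> G5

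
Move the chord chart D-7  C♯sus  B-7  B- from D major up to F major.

D major up to F major is a minor third; each chord root moves by that interval while the quality stays the same.
D-7: root D up a minor third → F, giving F-7.
C♯sus: root C♯ up a minor third → E, giving Esus.
B-7: root B up a minor third → D, giving D-7.
B-: root B up a minor third → D, giving D-.

F-7 Esus D-7 D-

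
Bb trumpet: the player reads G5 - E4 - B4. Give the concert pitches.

F5 D4 A4

Written C4 on the Bb trumpet sounds as Bb3, a major second lower; apply that shift to every note.
G5 -> F5
E4 -> D4
B4 -> A4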